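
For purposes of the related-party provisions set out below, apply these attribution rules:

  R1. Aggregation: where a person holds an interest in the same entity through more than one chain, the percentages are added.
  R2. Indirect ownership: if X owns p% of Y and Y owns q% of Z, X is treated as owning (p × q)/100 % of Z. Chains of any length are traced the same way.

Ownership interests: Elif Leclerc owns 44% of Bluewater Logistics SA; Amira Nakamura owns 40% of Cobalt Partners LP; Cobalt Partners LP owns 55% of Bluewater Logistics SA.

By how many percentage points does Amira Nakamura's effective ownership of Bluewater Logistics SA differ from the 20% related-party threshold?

2

Chain via Cobalt Partners LP (R2): 40% × 55% = 22% of Bluewater Logistics SA.
22% exceeds the 20% threshold by 2 percentage points.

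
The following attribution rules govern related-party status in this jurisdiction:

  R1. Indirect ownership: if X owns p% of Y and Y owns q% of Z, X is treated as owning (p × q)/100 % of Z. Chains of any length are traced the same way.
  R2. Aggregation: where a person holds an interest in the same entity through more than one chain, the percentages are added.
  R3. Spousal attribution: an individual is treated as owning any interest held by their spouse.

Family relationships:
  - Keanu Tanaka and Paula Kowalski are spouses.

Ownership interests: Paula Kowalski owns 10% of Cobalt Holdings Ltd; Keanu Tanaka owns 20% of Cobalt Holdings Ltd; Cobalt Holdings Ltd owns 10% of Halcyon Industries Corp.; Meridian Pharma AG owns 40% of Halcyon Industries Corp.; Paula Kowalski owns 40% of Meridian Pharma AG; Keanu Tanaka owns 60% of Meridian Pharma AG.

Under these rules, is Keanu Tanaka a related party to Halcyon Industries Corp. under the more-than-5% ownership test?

By spousal attribution (R3), Keanu Tanaka is treated as also owning Paula Kowalski's interest in Meridian Pharma AG, giving 60% + 40% = 100%.
By spousal attribution (R3), Keanu Tanaka is treated as also owning Paula Kowalski's interest in Cobalt Holdings Ltd, giving 20% + 10% = 30%.
Chain via Meridian Pharma AG (R1): 100% × 40% = 40% of Halcyon Industries Corp.
Chain via Cobalt Holdings Ltd (R1): 30% × 10% = 3% of Halcyon Industries Corp.
Aggregating (R2): 40% + 3% = 43%.
43% exceeds the 5% threshold, so Keanu is a related party to Halcyon Industries Corp.

Yes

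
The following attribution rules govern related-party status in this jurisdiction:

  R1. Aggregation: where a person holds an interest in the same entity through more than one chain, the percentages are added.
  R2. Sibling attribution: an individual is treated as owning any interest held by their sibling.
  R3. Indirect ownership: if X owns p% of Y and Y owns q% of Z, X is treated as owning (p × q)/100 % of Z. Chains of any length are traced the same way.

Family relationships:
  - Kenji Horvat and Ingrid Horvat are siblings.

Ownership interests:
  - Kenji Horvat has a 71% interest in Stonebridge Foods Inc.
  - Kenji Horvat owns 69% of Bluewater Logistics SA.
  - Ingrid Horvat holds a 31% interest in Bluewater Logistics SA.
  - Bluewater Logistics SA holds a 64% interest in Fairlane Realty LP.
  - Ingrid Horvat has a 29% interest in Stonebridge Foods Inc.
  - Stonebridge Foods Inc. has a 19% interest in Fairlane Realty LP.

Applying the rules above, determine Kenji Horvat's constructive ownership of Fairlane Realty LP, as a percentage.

83%

By sibling attribution (R2), Kenji Horvat is treated as also owning Ingrid Horvat's interest in Stonebridge Foods Inc, giving 71% + 29% = 100%.
By sibling attribution (R2), Kenji Horvat is treated as also owning Ingrid Horvat's interest in Bluewater Logistics SA, giving 69% + 31% = 100%.
Chain via Stonebridge Foods Inc. (R3): 100% × 19% = 19% of Fairlane Realty LP.
Chain via Bluewater Logistics SA (R3): 100% × 64% = 64% of Fairlane Realty LP.
Aggregating (R1): 19% + 64% = 83%.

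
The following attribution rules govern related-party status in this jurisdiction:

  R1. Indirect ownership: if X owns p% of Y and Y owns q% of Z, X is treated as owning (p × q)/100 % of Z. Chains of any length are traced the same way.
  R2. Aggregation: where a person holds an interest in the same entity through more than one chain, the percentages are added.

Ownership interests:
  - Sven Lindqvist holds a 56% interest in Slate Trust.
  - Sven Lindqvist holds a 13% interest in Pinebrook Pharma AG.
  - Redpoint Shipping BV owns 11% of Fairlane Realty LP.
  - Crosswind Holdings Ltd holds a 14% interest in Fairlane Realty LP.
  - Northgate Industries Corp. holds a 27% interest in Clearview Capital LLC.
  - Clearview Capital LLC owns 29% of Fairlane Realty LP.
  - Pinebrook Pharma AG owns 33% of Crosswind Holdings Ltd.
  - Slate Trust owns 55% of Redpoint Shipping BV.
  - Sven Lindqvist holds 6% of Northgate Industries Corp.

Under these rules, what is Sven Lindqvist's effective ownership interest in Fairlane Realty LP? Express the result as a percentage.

Chain via Pinebrook Pharma AG → Crosswind Holdings Ltd (R1): 13% × 33% × 14% = 0.6006% of Fairlane Realty LP.
Chain via Slate Trust → Redpoint Shipping BV (R1): 56% × 55% × 11% = 3.388% of Fairlane Realty LP.
Chain via Northgate Industries Corp. → Clearview Capital LLC (R1): 6% × 27% × 29% = 0.4698% of Fairlane Realty LP.
Aggregating (R2): 0.6006% + 3.388% + 0.4698% = 4.4584%.

4.4584%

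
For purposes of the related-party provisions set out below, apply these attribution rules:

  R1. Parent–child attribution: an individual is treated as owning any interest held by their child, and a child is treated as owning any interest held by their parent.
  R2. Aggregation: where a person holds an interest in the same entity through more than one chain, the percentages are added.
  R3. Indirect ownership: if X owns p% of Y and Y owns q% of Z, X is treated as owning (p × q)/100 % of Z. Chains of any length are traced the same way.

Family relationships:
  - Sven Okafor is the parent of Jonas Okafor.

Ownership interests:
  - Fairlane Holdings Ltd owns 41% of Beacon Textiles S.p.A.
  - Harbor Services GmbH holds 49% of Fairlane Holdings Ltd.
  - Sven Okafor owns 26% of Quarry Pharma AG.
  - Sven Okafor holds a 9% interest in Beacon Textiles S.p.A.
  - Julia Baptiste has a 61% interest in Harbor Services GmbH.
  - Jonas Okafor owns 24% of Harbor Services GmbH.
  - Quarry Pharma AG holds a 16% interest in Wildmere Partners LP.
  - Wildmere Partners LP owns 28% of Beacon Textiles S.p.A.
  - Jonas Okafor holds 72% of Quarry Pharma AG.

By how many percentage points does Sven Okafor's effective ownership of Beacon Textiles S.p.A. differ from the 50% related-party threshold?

By parent–child attribution (R1), Sven Okafor is treated as also owning Jonas Okafor's interest in Quarry Pharma AG, giving 26% + 72% = 98%.
By parent–child attribution (R1), Sven Okafor is treated as owning Jonas Okafor's 24% interest in Harbor Services GmbH.
Chain via Quarry Pharma AG → Wildmere Partners LP (R3): 98% × 16% × 28% = 4.3904% of Beacon Textiles S.p.A.
Direct interest in Beacon Textiles S.p.A: 9%.
Chain via Harbor Services GmbH → Fairlane Holdings Ltd (R3): 24% × 49% × 41% = 4.8216% of Beacon Textiles S.p.A.
Aggregating (R2): 4.3904% + 9% + 4.8216% = 18.212%.
18.212% falls short of the 50% threshold by 31.788 percentage points.

31.788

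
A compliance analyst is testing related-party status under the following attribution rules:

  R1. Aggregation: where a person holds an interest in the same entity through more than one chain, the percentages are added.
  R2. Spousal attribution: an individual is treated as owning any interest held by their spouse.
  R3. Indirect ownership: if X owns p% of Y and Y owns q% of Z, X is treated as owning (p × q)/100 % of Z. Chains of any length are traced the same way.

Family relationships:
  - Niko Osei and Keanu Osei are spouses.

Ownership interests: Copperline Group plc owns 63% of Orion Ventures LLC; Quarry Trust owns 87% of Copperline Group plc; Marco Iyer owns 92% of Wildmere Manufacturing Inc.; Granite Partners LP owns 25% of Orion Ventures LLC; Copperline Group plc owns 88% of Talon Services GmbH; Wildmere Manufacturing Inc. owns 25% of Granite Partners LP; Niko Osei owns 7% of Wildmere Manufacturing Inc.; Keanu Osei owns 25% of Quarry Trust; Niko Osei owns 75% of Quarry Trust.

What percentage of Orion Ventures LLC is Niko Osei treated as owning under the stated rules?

55.2475%

By spousal attribution (R2), Niko Osei is treated as also owning Keanu Osei's interest in Quarry Trust, giving 75% + 25% = 100%.
Chain via Quarry Trust → Copperline Group plc (R3): 100% × 87% × 63% = 54.81% of Orion Ventures LLC.
Chain via Wildmere Manufacturing Inc. → Granite Partners LP (R3): 7% × 25% × 25% = 0.4375% of Orion Ventures LLC.
Aggregating (R1): 54.81% + 0.4375% = 55.2475%.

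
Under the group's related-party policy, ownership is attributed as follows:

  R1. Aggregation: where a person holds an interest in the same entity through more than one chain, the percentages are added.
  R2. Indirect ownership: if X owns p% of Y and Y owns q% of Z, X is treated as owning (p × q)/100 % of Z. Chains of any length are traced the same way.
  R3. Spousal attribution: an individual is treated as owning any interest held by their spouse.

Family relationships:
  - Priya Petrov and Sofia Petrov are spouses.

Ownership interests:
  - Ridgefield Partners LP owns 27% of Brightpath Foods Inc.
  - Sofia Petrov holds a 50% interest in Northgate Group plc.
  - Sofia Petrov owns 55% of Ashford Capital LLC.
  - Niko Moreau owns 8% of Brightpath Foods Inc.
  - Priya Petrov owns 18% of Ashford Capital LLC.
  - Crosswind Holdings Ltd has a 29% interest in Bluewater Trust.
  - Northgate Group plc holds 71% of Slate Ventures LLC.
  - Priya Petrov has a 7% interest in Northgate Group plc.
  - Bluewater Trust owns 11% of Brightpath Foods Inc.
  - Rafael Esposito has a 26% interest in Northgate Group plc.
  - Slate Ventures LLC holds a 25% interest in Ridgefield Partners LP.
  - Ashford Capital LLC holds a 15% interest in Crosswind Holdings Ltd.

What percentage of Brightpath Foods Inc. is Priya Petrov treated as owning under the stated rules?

By spousal attribution (R3), Priya Petrov is treated as also owning Sofia Petrov's interest in Northgate Group plc, giving 7% + 50% = 57%.
By spousal attribution (R3), Priya Petrov is treated as also owning Sofia Petrov's interest in Ashford Capital LLC, giving 18% + 55% = 73%.
Chain via Northgate Group plc → Slate Ventures LLC → Ridgefield Partners LP (R2): 57% × 71% × 25% × 27% = 2.731725% of Brightpath Foods Inc.
Chain via Ashford Capital LLC → Crosswind Holdings Ltd → Bluewater Trust (R2): 73% × 15% × 29% × 11% = 0.349305% of Brightpath Foods Inc.
Aggregating (R1): 2.731725% + 0.349305% = 3.08103%.

3.08103%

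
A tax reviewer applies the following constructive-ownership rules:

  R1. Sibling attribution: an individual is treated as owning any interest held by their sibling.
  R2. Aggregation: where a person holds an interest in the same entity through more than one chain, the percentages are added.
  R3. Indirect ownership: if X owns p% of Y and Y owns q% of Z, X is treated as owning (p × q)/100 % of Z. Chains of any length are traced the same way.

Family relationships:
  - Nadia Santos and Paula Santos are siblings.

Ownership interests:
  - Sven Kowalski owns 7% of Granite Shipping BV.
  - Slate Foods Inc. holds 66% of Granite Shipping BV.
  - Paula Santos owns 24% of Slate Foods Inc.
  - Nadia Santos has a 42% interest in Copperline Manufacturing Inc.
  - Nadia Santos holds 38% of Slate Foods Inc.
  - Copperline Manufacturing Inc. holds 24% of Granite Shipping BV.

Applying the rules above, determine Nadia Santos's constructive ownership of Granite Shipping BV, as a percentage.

By sibling attribution (R1), Nadia Santos is treated as also owning Paula Santos's interest in Slate Foods Inc, giving 38% + 24% = 62%.
Chain via Copperline Manufacturing Inc. (R3): 42% × 24% = 10.08% of Granite Shipping BV.
Chain via Slate Foods Inc. (R3): 62% × 66% = 40.92% of Granite Shipping BV.
Aggregating (R2): 10.08% + 40.92% = 51%.

51%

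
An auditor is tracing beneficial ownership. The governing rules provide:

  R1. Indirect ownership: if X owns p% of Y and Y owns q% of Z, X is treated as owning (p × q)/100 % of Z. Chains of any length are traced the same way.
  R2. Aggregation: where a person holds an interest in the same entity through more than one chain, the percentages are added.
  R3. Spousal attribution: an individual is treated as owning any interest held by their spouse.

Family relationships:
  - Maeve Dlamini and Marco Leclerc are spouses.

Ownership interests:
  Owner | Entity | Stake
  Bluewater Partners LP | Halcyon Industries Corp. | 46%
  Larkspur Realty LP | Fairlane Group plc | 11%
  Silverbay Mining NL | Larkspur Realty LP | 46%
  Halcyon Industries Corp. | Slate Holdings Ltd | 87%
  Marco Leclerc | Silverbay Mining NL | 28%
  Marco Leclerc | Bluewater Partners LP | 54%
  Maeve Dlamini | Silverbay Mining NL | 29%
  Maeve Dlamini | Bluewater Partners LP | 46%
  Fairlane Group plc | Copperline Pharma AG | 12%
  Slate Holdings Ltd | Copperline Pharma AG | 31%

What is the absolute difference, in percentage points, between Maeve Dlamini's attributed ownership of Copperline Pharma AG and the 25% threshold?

By spousal attribution (R3), Maeve Dlamini is treated as also owning Marco Leclerc's interest in Silverbay Mining NL, giving 29% + 28% = 57%.
By spousal attribution (R3), Maeve Dlamini is treated as also owning Marco Leclerc's interest in Bluewater Partners LP, giving 46% + 54% = 100%.
Chain via Silverbay Mining NL → Larkspur Realty LP → Fairlane Group plc (R1): 57% × 46% × 11% × 12% = 0.346104% of Copperline Pharma AG.
Chain via Bluewater Partners LP → Halcyon Industries Corp. → Slate Holdings Ltd (R1): 100% × 46% × 87% × 31% = 12.4062% of Copperline Pharma AG.
Aggregating (R2): 0.346104% + 12.4062% = 12.752304%.
12.752304% falls short of the 25% threshold by 12.247696 percentage points.

12.247696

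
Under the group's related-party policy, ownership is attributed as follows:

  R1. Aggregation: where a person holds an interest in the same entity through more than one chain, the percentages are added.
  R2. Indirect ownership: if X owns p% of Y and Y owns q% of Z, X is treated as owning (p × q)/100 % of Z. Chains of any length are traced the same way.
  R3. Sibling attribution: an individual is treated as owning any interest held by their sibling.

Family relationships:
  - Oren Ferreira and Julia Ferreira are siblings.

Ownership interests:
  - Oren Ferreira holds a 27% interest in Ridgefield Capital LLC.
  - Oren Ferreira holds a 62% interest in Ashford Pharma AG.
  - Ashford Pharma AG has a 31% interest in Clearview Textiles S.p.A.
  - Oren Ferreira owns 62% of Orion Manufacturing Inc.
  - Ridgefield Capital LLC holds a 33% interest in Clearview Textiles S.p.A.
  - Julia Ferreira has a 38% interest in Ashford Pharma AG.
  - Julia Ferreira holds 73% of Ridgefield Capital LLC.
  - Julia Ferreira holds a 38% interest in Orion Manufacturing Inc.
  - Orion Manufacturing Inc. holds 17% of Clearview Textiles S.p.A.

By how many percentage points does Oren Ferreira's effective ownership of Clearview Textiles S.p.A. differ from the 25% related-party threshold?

By sibling attribution (R3), Oren Ferreira is treated as also owning Julia Ferreira's interest in Ashford Pharma AG, giving 62% + 38% = 100%.
By sibling attribution (R3), Oren Ferreira is treated as also owning Julia Ferreira's interest in Ridgefield Capital LLC, giving 27% + 73% = 100%.
By sibling attribution (R3), Oren Ferreira is treated as also owning Julia Ferreira's interest in Orion Manufacturing Inc, giving 62% + 38% = 100%.
Chain via Ashford Pharma AG (R2): 100% × 31% = 31% of Clearview Textiles S.p.A.
Chain via Ridgefield Capital LLC (R2): 100% × 33% = 33% of Clearview Textiles S.p.A.
Chain via Orion Manufacturing Inc. (R2): 100% × 17% = 17% of Clearview Textiles S.p.A.
Aggregating (R1): 31% + 33% + 17% = 81%.
81% exceeds the 25% threshold by 56 percentage points.

56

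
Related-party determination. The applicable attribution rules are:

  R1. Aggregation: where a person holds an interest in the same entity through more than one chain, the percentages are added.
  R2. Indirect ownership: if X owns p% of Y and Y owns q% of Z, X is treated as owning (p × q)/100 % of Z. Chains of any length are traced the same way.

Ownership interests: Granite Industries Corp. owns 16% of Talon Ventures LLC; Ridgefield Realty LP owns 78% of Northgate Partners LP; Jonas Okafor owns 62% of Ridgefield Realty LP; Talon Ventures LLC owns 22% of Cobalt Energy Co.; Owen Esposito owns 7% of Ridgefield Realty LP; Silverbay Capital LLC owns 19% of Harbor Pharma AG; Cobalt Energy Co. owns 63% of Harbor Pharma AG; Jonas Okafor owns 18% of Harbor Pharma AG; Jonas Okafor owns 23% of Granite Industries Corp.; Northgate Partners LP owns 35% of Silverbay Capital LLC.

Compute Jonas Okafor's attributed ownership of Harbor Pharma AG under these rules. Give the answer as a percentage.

Chain via Ridgefield Realty LP → Northgate Partners LP → Silverbay Capital LLC (R2): 62% × 78% × 35% × 19% = 3.21594% of Harbor Pharma AG.
Chain via Granite Industries Corp. → Talon Ventures LLC → Cobalt Energy Co. (R2): 23% × 16% × 22% × 63% = 0.510048% of Harbor Pharma AG.
Direct interest in Harbor Pharma AG: 18%.
Aggregating (R1): 3.21594% + 0.510048% + 18% = 21.725988%.

21.725988%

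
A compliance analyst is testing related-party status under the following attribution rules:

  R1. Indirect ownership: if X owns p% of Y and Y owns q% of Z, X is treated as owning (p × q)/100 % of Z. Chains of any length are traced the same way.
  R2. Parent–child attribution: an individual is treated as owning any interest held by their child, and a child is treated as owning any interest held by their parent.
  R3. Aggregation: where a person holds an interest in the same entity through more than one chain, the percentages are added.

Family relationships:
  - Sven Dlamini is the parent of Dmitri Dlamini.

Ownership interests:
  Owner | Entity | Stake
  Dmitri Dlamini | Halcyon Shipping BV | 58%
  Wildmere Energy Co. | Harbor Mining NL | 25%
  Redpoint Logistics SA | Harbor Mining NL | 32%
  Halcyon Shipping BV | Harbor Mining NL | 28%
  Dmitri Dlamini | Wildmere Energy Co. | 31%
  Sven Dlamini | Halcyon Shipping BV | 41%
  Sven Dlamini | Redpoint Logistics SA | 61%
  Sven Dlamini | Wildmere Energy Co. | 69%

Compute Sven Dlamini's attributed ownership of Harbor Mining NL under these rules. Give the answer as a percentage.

By parent–child attribution (R2), Sven Dlamini is treated as also owning Dmitri Dlamini's interest in Wildmere Energy Co, giving 69% + 31% = 100%.
By parent–child attribution (R2), Sven Dlamini is treated as also owning Dmitri Dlamini's interest in Halcyon Shipping BV, giving 41% + 58% = 99%.
Chain via Wildmere Energy Co. (R1): 100% × 25% = 25% of Harbor Mining NL.
Chain via Halcyon Shipping BV (R1): 99% × 28% = 27.72% of Harbor Mining NL.
Chain via Redpoint Logistics SA (R1): 61% × 32% = 19.52% of Harbor Mining NL.
Aggregating (R3): 25% + 27.72% + 19.52% = 72.24%.

72.24%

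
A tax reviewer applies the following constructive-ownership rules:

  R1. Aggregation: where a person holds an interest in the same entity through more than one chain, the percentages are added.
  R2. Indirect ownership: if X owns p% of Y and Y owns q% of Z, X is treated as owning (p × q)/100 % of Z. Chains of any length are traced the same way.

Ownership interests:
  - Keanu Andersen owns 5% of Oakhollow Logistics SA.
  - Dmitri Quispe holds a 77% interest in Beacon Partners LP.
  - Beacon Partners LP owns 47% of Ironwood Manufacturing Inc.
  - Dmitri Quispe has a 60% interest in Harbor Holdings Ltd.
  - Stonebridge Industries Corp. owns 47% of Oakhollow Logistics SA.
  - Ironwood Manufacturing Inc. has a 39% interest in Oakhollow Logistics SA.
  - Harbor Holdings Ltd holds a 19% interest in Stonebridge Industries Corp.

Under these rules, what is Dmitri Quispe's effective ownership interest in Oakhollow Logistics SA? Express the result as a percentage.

Chain via Harbor Holdings Ltd → Stonebridge Industries Corp. (R2): 60% × 19% × 47% = 5.358% of Oakhollow Logistics SA.
Chain via Beacon Partners LP → Ironwood Manufacturing Inc. (R2): 77% × 47% × 39% = 14.1141% of Oakhollow Logistics SA.
Aggregating (R1): 5.358% + 14.1141% = 19.4721%.

19.4721%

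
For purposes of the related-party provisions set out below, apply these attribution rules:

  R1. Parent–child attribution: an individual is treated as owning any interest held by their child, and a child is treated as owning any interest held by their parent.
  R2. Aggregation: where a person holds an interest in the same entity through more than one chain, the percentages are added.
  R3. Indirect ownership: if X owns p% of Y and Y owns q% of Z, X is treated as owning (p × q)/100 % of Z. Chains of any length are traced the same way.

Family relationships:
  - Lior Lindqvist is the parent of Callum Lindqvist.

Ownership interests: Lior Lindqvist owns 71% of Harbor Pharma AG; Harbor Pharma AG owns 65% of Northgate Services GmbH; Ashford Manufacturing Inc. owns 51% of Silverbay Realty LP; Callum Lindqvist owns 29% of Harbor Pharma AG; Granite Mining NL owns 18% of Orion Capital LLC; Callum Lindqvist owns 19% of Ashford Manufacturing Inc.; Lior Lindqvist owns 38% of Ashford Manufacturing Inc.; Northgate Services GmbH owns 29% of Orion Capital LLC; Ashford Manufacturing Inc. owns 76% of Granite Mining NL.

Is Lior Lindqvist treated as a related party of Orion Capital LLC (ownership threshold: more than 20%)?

By parent–child attribution (R1), Lior Lindqvist is treated as also owning Callum Lindqvist's interest in Ashford Manufacturing Inc, giving 38% + 19% = 57%.
By parent–child attribution (R1), Lior Lindqvist is treated as also owning Callum Lindqvist's interest in Harbor Pharma AG, giving 71% + 29% = 100%.
Chain via Ashford Manufacturing Inc. → Granite Mining NL (R3): 57% × 76% × 18% = 7.7976% of Orion Capital LLC.
Chain via Harbor Pharma AG → Northgate Services GmbH (R3): 100% × 65% × 29% = 18.85% of Orion Capital LLC.
Aggregating (R2): 7.7976% + 18.85% = 26.6476%.
26.6476% exceeds the 20% threshold, so Lior is a related party to Orion Capital LLC.

Yes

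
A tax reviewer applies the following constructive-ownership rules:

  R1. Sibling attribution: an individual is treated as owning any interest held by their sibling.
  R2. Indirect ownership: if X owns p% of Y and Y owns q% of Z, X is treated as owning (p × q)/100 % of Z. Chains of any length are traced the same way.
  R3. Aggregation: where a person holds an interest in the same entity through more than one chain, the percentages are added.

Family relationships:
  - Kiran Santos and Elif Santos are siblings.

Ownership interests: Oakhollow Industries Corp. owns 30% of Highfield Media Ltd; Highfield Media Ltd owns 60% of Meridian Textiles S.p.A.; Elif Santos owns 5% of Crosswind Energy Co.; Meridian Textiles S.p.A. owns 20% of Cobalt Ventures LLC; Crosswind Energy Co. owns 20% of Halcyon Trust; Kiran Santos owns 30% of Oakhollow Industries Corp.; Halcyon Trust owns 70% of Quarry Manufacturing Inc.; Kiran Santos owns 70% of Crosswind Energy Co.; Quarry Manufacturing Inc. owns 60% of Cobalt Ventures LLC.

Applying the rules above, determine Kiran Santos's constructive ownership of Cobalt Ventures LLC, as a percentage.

By sibling attribution (R1), Kiran Santos is treated as also owning Elif Santos's interest in Crosswind Energy Co, giving 70% + 5% = 75%.
Chain via Crosswind Energy Co. → Halcyon Trust → Quarry Manufacturing Inc. (R2): 75% × 20% × 70% × 60% = 6.3% of Cobalt Ventures LLC.
Chain via Oakhollow Industries Corp. → Highfield Media Ltd → Meridian Textiles S.p.A. (R2): 30% × 30% × 60% × 20% = 1.08% of Cobalt Ventures LLC.
Aggregating (R3): 6.3% + 1.08% = 7.38%.

7.38%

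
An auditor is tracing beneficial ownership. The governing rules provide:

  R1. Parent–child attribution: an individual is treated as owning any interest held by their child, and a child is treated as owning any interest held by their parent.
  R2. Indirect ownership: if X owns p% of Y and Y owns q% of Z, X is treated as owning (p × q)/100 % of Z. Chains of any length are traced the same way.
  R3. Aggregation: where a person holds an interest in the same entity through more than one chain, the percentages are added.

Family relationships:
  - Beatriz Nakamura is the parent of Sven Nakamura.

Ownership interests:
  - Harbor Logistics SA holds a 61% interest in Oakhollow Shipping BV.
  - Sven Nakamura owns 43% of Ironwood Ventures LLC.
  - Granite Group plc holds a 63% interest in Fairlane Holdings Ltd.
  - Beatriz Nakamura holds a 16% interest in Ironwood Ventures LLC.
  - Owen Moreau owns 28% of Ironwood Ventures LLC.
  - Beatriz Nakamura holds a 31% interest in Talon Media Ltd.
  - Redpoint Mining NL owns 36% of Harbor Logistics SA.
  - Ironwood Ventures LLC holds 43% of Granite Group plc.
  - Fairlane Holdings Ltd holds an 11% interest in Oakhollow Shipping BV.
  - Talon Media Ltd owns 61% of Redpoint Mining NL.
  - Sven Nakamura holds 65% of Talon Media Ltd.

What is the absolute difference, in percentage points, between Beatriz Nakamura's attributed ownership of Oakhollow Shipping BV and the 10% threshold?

4.617917

By parent–child attribution (R1), Beatriz Nakamura is treated as also owning Sven Nakamura's interest in Talon Media Ltd, giving 31% + 65% = 96%.
By parent–child attribution (R1), Beatriz Nakamura is treated as also owning Sven Nakamura's interest in Ironwood Ventures LLC, giving 16% + 43% = 59%.
Chain via Talon Media Ltd → Redpoint Mining NL → Harbor Logistics SA (R2): 96% × 61% × 36% × 61% = 12.859776% of Oakhollow Shipping BV.
Chain via Ironwood Ventures LLC → Granite Group plc → Fairlane Holdings Ltd (R2): 59% × 43% × 63% × 11% = 1.758141% of Oakhollow Shipping BV.
Aggregating (R3): 12.859776% + 1.758141% = 14.617917%.
14.617917% exceeds the 10% threshold by 4.617917 percentage points.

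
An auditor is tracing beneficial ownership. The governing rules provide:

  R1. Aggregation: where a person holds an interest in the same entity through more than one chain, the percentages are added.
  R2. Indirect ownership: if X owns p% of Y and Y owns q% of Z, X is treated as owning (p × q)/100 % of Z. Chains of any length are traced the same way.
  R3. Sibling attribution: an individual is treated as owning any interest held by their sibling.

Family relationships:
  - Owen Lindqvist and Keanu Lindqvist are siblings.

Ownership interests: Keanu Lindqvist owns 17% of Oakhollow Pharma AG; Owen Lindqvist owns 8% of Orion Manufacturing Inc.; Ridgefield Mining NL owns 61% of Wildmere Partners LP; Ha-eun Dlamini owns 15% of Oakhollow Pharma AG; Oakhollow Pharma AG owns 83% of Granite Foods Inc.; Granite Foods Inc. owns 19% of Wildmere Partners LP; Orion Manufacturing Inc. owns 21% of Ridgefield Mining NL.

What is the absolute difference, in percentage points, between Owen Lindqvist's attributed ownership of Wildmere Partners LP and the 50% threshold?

By sibling attribution (R3), Owen Lindqvist is treated as owning Keanu Lindqvist's 17% interest in Oakhollow Pharma AG.
Chain via Orion Manufacturing Inc. → Ridgefield Mining NL (R2): 8% × 21% × 61% = 1.0248% of Wildmere Partners LP.
Chain via Oakhollow Pharma AG → Granite Foods Inc. (R2): 17% × 83% × 19% = 2.6809% of Wildmere Partners LP.
Aggregating (R1): 1.0248% + 2.6809% = 3.7057%.
3.7057% falls short of the 50% threshold by 46.2943 percentage points.

46.2943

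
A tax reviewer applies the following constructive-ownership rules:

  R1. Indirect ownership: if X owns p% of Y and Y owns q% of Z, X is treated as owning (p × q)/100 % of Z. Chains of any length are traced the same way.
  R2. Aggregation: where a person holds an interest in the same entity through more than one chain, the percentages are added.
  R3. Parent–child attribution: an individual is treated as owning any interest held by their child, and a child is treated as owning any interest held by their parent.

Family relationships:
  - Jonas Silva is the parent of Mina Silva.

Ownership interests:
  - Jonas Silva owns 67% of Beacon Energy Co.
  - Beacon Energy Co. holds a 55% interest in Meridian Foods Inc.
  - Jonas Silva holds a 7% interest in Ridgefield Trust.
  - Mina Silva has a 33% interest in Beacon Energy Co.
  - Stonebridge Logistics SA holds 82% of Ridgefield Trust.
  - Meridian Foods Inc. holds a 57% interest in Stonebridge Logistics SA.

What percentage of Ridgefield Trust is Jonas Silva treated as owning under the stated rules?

32.707%

By parent–child attribution (R3), Jonas Silva is treated as also owning Mina Silva's interest in Beacon Energy Co, giving 67% + 33% = 100%.
Chain via Beacon Energy Co. → Meridian Foods Inc. → Stonebridge Logistics SA (R1): 100% × 55% × 57% × 82% = 25.707% of Ridgefield Trust.
Direct interest in Ridgefield Trust: 7%.
Aggregating (R2): 25.707% + 7% = 32.707%.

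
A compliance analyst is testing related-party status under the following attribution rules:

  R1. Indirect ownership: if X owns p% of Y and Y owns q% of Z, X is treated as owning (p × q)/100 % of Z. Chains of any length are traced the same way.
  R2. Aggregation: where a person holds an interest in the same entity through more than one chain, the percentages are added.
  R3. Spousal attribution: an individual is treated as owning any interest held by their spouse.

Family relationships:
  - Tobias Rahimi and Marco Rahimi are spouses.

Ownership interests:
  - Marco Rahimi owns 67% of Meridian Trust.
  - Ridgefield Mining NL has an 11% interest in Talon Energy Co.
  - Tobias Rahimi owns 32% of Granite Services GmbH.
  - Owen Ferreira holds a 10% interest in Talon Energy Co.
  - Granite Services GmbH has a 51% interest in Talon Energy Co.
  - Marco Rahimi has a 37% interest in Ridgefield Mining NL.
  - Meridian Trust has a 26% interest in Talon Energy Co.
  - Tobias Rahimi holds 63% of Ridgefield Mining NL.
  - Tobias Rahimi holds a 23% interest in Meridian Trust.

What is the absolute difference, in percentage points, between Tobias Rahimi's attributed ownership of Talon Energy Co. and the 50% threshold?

0.72

By spousal attribution (R3), Tobias Rahimi is treated as also owning Marco Rahimi's interest in Meridian Trust, giving 23% + 67% = 90%.
By spousal attribution (R3), Tobias Rahimi is treated as also owning Marco Rahimi's interest in Ridgefield Mining NL, giving 63% + 37% = 100%.
Chain via Granite Services GmbH (R1): 32% × 51% = 16.32% of Talon Energy Co.
Chain via Meridian Trust (R1): 90% × 26% = 23.4% of Talon Energy Co.
Chain via Ridgefield Mining NL (R1): 100% × 11% = 11% of Talon Energy Co.
Aggregating (R2): 16.32% + 23.4% + 11% = 50.72%.
50.72% exceeds the 50% threshold by 0.72 percentage points.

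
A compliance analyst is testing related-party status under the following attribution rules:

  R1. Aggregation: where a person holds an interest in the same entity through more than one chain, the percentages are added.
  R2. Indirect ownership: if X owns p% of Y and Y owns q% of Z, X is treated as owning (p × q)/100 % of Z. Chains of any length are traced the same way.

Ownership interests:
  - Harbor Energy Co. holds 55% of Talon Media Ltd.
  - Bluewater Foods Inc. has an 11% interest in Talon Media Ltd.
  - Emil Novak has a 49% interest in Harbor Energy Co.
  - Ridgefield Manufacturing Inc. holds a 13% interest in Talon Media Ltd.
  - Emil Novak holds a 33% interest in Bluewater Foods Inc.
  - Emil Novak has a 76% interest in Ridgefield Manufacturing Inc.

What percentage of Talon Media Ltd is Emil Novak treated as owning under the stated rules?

Chain via Harbor Energy Co. (R2): 49% × 55% = 26.95% of Talon Media Ltd.
Chain via Ridgefield Manufacturing Inc. (R2): 76% × 13% = 9.88% of Talon Media Ltd.
Chain via Bluewater Foods Inc. (R2): 33% × 11% = 3.63% of Talon Media Ltd.
Aggregating (R1): 26.95% + 9.88% + 3.63% = 40.46%.

40.46%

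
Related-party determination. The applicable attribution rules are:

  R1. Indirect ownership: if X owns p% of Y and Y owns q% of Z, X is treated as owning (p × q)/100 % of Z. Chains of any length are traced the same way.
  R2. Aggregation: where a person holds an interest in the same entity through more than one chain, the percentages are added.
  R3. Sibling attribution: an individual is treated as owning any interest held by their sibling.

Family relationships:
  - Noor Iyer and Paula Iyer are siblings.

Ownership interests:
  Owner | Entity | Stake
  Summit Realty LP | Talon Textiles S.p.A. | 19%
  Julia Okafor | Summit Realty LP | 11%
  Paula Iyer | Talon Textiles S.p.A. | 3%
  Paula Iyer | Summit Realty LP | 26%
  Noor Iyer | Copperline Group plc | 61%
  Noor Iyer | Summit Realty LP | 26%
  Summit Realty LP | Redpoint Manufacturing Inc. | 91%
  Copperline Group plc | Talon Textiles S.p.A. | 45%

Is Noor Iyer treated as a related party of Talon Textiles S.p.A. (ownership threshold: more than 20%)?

By sibling attribution (R3), Noor Iyer is treated as also owning Paula Iyer's interest in Summit Realty LP, giving 26% + 26% = 52%.
By sibling attribution (R3), Noor Iyer is treated as owning Paula Iyer's 3% interest in Talon Textiles S.p.A.
Chain via Summit Realty LP (R1): 52% × 19% = 9.88% of Talon Textiles S.p.A.
Chain via Copperline Group plc (R1): 61% × 45% = 27.45% of Talon Textiles S.p.A.
Direct interest in Talon Textiles S.p.A: 3%.
Aggregating (R2): 9.88% + 27.45% + 3% = 40.33%.
40.33% exceeds the 20% threshold, so Noor is a related party to Talon Textiles S.p.A.

Yes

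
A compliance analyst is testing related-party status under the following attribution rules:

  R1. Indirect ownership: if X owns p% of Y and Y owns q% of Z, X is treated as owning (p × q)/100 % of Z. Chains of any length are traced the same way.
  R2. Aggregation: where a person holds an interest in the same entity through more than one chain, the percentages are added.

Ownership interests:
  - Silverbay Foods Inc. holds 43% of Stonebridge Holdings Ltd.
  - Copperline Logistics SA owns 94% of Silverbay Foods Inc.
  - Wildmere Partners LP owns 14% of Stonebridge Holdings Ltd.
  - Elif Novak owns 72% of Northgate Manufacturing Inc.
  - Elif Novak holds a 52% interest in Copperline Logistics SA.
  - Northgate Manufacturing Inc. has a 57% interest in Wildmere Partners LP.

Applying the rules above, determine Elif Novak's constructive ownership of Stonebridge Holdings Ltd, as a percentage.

Chain via Copperline Logistics SA → Silverbay Foods Inc. (R1): 52% × 94% × 43% = 21.0184% of Stonebridge Holdings Ltd.
Chain via Northgate Manufacturing Inc. → Wildmere Partners LP (R1): 72% × 57% × 14% = 5.7456% of Stonebridge Holdings Ltd.
Aggregating (R2): 21.0184% + 5.7456% = 26.764%.

26.764%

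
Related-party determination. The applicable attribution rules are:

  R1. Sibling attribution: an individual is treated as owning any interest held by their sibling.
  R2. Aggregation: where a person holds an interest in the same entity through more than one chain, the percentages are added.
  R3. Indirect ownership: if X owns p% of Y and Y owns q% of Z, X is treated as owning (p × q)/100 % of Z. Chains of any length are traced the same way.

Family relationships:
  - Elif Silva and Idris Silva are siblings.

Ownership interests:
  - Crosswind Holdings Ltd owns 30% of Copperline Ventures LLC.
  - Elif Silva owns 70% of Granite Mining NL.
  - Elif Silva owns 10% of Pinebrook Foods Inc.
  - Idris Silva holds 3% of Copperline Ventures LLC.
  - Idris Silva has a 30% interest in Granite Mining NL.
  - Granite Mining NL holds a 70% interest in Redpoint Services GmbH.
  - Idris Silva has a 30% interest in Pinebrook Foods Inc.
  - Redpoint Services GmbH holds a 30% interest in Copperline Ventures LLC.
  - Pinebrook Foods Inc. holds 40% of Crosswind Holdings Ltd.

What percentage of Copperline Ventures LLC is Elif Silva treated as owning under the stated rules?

By sibling attribution (R1), Elif Silva is treated as also owning Idris Silva's interest in Granite Mining NL, giving 70% + 30% = 100%.
By sibling attribution (R1), Elif Silva is treated as also owning Idris Silva's interest in Pinebrook Foods Inc, giving 10% + 30% = 40%.
By sibling attribution (R1), Elif Silva is treated as owning Idris Silva's 3% interest in Copperline Ventures LLC.
Chain via Granite Mining NL → Redpoint Services GmbH (R3): 100% × 70% × 30% = 21% of Copperline Ventures LLC.
Chain via Pinebrook Foods Inc. → Crosswind Holdings Ltd (R3): 40% × 40% × 30% = 4.8% of Copperline Ventures LLC.
Direct interest in Copperline Ventures LLC: 3%.
Aggregating (R2): 21% + 4.8% + 3% = 28.8%.

28.8%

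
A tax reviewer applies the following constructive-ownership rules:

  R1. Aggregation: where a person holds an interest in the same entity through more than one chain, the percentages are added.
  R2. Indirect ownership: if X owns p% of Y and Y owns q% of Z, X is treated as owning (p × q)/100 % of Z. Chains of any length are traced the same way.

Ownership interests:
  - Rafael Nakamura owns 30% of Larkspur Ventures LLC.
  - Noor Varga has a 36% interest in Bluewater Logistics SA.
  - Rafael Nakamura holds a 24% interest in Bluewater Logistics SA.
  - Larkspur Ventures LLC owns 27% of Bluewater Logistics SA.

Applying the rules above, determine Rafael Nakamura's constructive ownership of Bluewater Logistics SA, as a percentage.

32.1%

Chain via Larkspur Ventures LLC (R2): 30% × 27% = 8.1% of Bluewater Logistics SA.
Direct interest in Bluewater Logistics SA: 24%.
Aggregating (R1): 8.1% + 24% = 32.1%.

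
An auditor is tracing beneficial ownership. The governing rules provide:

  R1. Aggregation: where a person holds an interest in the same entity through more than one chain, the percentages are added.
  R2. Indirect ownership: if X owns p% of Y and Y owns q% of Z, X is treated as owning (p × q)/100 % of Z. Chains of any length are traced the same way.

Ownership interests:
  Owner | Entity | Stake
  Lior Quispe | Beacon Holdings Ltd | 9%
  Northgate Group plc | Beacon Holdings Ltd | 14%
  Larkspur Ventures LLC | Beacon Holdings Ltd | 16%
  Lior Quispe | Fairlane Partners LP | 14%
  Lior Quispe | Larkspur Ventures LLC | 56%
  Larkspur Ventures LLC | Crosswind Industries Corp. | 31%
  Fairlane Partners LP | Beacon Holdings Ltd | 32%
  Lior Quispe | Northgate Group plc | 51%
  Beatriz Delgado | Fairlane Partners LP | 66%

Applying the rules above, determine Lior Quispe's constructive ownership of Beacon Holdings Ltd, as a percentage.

Chain via Northgate Group plc (R2): 51% × 14% = 7.14% of Beacon Holdings Ltd.
Chain via Larkspur Ventures LLC (R2): 56% × 16% = 8.96% of Beacon Holdings Ltd.
Chain via Fairlane Partners LP (R2): 14% × 32% = 4.48% of Beacon Holdings Ltd.
Direct interest in Beacon Holdings Ltd: 9%.
Aggregating (R1): 7.14% + 8.96% + 4.48% + 9% = 29.58%.

29.58%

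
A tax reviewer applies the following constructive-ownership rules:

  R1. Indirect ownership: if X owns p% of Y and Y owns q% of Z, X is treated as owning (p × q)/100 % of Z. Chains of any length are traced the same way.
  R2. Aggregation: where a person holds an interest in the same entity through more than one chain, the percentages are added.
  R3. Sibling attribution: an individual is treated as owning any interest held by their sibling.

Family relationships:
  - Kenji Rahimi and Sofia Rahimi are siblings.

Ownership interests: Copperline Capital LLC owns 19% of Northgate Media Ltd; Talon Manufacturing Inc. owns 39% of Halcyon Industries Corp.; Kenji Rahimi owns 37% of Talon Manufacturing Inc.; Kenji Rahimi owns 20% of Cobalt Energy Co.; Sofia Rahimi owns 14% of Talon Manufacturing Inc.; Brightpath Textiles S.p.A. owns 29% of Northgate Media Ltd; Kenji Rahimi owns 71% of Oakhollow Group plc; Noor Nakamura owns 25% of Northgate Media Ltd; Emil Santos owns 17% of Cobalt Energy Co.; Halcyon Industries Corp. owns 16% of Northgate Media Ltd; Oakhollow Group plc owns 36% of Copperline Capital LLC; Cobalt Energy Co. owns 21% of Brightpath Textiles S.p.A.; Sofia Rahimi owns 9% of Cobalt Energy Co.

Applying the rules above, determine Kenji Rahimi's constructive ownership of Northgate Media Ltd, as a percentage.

By sibling attribution (R3), Kenji Rahimi is treated as also owning Sofia Rahimi's interest in Cobalt Energy Co, giving 20% + 9% = 29%.
By sibling attribution (R3), Kenji Rahimi is treated as also owning Sofia Rahimi's interest in Talon Manufacturing Inc, giving 37% + 14% = 51%.
Chain via Oakhollow Group plc → Copperline Capital LLC (R1): 71% × 36% × 19% = 4.8564% of Northgate Media Ltd.
Chain via Cobalt Energy Co. → Brightpath Textiles S.p.A. (R1): 29% × 21% × 29% = 1.7661% of Northgate Media Ltd.
Chain via Talon Manufacturing Inc. → Halcyon Industries Corp. (R1): 51% × 39% × 16% = 3.1824% of Northgate Media Ltd.
Aggregating (R2): 4.8564% + 1.7661% + 3.1824% = 9.8049%.

9.8049%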